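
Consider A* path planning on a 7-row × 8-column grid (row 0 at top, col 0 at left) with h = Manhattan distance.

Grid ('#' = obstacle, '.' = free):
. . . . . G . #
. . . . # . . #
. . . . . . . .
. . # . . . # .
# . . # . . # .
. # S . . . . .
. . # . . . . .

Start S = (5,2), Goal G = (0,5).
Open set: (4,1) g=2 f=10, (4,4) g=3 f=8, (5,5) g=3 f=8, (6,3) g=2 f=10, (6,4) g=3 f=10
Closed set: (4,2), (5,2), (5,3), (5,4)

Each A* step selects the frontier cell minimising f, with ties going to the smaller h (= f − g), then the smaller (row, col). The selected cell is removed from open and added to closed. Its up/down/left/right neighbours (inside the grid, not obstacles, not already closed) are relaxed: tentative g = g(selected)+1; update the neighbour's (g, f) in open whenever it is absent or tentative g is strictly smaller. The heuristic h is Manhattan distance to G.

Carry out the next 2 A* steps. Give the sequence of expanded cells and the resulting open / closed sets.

step 1: expand (4,4) (f=8, h=5) → closed; open now [(3,4) g=4 f=8, (4,1) g=2 f=10, (4,5) g=4 f=8, (5,5) g=3 f=8, (6,3) g=2 f=10, (6,4) g=3 f=10]
step 2: expand (3,4) (f=8, h=4) → closed; open now [(2,4) g=5 f=8, (3,3) g=5 f=10, (3,5) g=5 f=8, (4,1) g=2 f=10, (4,5) g=4 f=8, (5,5) g=3 f=8, (6,3) g=2 f=10, (6,4) g=3 f=10]

order=[(4,4) → (3,4)]; open=[(2,4) g=5 f=8, (3,3) g=5 f=10, (3,5) g=5 f=8, (4,1) g=2 f=10, (4,5) g=4 f=8, (5,5) g=3 f=8, (6,3) g=2 f=10, (6,4) g=3 f=10]; closed=[(3,4), (4,2), (4,4), (5,2), (5,3), (5,4)]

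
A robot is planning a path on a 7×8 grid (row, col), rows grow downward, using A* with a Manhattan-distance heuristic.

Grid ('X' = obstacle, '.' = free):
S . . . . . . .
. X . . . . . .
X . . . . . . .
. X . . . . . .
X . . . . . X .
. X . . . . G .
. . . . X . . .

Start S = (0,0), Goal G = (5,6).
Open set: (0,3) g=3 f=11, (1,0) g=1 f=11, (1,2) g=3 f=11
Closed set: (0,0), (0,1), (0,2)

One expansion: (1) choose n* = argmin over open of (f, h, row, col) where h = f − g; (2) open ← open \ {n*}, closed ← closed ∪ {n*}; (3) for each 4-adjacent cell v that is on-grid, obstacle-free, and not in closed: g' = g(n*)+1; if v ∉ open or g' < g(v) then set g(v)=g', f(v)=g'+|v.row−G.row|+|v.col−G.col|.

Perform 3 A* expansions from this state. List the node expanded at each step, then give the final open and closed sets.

order=[(0,3) → (0,4) → (0,5)]; open=[(0,6) g=6 f=11, (1,0) g=1 f=11, (1,2) g=3 f=11, (1,3) g=4 f=11, (1,4) g=5 f=11, (1,5) g=6 f=11]; closed=[(0,0), (0,1), (0,2), (0,3), (0,4), (0,5)]

step 1: expand (0,3) (f=11, h=8) → closed; open now [(0,4) g=4 f=11, (1,0) g=1 f=11, (1,2) g=3 f=11, (1,3) g=4 f=11]
step 2: expand (0,4) (f=11, h=7) → closed; open now [(0,5) g=5 f=11, (1,0) g=1 f=11, (1,2) g=3 f=11, (1,3) g=4 f=11, (1,4) g=5 f=11]
step 3: expand (0,5) (f=11, h=6) → closed; open now [(0,6) g=6 f=11, (1,0) g=1 f=11, (1,2) g=3 f=11, (1,3) g=4 f=11, (1,4) g=5 f=11, (1,5) g=6 f=11]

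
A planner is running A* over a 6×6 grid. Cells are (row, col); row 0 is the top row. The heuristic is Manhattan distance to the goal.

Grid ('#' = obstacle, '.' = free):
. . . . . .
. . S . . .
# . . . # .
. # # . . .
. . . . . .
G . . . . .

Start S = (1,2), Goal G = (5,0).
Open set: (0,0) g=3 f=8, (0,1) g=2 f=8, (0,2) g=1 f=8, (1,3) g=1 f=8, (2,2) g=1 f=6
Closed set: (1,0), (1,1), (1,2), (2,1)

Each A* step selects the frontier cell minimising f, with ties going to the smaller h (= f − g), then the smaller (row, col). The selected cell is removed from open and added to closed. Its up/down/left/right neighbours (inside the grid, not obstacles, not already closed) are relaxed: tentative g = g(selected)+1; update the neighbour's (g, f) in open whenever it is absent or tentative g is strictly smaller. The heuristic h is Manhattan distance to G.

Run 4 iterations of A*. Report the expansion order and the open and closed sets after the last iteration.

order=[(2,2) → (0,0) → (0,1) → (2,3)]; open=[(0,2) g=1 f=8, (1,3) g=1 f=8, (3,3) g=3 f=8]; closed=[(0,0), (0,1), (1,0), (1,1), (1,2), (2,1), (2,2), (2,3)]

step 1: expand (2,2) (f=6, h=5) → closed; open now [(0,0) g=3 f=8, (0,1) g=2 f=8, (0,2) g=1 f=8, (1,3) g=1 f=8, (2,3) g=2 f=8]
step 2: expand (0,0) (f=8, h=5) → closed; open now [(0,1) g=2 f=8, (0,2) g=1 f=8, (1,3) g=1 f=8, (2,3) g=2 f=8]
step 3: expand (0,1) (f=8, h=6) → closed; open now [(0,2) g=1 f=8, (1,3) g=1 f=8, (2,3) g=2 f=8]
step 4: expand (2,3) (f=8, h=6) → closed; open now [(0,2) g=1 f=8, (1,3) g=1 f=8, (3,3) g=3 f=8]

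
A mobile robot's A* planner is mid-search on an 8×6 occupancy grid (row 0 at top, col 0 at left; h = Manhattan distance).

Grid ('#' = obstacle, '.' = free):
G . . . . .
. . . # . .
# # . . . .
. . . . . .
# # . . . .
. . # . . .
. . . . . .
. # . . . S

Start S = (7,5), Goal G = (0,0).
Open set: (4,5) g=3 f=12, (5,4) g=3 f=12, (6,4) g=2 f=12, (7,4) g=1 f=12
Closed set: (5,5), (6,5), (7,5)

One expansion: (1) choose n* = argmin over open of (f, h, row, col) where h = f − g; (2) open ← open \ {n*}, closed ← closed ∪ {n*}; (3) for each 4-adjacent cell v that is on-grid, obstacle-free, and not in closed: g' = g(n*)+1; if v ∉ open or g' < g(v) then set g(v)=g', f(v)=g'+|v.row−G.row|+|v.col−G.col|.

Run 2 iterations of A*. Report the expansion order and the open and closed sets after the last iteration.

order=[(4,5) → (3,5)]; open=[(2,5) g=5 f=12, (3,4) g=5 f=12, (4,4) g=4 f=12, (5,4) g=3 f=12, (6,4) g=2 f=12, (7,4) g=1 f=12]; closed=[(3,5), (4,5), (5,5), (6,5), (7,5)]

step 1: expand (4,5) (f=12, h=9) → closed; open now [(3,5) g=4 f=12, (4,4) g=4 f=12, (5,4) g=3 f=12, (6,4) g=2 f=12, (7,4) g=1 f=12]
step 2: expand (3,5) (f=12, h=8) → closed; open now [(2,5) g=5 f=12, (3,4) g=5 f=12, (4,4) g=4 f=12, (5,4) g=3 f=12, (6,4) g=2 f=12, (7,4) g=1 f=12]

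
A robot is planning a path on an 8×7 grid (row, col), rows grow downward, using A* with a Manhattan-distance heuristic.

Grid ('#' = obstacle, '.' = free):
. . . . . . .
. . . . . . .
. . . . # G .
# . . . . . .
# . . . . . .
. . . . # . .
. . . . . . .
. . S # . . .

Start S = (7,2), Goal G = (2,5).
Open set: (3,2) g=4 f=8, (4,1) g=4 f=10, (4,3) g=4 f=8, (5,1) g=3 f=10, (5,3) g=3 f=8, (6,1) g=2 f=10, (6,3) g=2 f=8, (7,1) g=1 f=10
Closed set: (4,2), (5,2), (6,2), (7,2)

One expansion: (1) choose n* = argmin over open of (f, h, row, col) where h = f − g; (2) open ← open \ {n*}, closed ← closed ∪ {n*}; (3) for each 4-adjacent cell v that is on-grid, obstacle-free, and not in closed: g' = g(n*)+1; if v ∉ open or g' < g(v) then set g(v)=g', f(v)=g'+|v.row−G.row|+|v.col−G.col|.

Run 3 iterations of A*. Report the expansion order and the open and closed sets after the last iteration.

order=[(3,2) → (2,2) → (2,3)]; open=[(1,2) g=6 f=10, (1,3) g=7 f=10, (2,1) g=6 f=10, (3,1) g=5 f=10, (3,3) g=5 f=8, (4,1) g=4 f=10, (4,3) g=4 f=8, (5,1) g=3 f=10, (5,3) g=3 f=8, (6,1) g=2 f=10, (6,3) g=2 f=8, (7,1) g=1 f=10]; closed=[(2,2), (2,3), (3,2), (4,2), (5,2), (6,2), (7,2)]

step 1: expand (3,2) (f=8, h=4) → closed; open now [(2,2) g=5 f=8, (3,1) g=5 f=10, (3,3) g=5 f=8, (4,1) g=4 f=10, (4,3) g=4 f=8, (5,1) g=3 f=10, (5,3) g=3 f=8, (6,1) g=2 f=10, (6,3) g=2 f=8, (7,1) g=1 f=10]
step 2: expand (2,2) (f=8, h=3) → closed; open now [(1,2) g=6 f=10, (2,1) g=6 f=10, (2,3) g=6 f=8, (3,1) g=5 f=10, (3,3) g=5 f=8, (4,1) g=4 f=10, (4,3) g=4 f=8, (5,1) g=3 f=10, (5,3) g=3 f=8, (6,1) g=2 f=10, (6,3) g=2 f=8, (7,1) g=1 f=10]
step 3: expand (2,3) (f=8, h=2) → closed; open now [(1,2) g=6 f=10, (1,3) g=7 f=10, (2,1) g=6 f=10, (3,1) g=5 f=10, (3,3) g=5 f=8, (4,1) g=4 f=10, (4,3) g=4 f=8, (5,1) g=3 f=10, (5,3) g=3 f=8, (6,1) g=2 f=10, (6,3) g=2 f=8, (7,1) g=1 f=10]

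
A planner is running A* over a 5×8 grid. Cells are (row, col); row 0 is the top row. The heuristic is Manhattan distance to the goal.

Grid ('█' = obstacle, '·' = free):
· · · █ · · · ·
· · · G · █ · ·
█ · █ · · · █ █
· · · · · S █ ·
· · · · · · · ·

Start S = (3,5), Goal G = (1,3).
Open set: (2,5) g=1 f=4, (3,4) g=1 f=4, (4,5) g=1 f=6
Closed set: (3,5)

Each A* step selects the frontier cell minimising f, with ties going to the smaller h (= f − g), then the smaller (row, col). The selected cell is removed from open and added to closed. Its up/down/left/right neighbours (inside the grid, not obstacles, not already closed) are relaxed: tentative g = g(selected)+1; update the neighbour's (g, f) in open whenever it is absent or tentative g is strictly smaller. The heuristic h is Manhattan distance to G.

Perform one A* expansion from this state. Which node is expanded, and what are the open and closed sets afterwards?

step 1: expand (2,5) (f=4, h=3) → closed; open now [(2,4) g=2 f=4, (3,4) g=1 f=4, (4,5) g=1 f=6]

expanded=(2,5); open=[(2,4) g=2 f=4, (3,4) g=1 f=4, (4,5) g=1 f=6]; closed=[(2,5), (3,5)]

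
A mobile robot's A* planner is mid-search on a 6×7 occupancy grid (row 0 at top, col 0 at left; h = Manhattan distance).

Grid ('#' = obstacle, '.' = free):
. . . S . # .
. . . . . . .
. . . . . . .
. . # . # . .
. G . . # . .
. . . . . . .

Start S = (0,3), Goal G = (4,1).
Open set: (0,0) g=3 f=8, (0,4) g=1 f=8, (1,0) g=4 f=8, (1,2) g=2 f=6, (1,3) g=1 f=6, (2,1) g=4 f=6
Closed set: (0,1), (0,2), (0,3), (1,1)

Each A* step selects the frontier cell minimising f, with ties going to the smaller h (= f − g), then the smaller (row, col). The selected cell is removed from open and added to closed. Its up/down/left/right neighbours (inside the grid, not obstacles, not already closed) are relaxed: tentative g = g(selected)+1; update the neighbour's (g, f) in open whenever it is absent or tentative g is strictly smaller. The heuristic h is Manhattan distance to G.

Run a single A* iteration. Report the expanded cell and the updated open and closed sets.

expanded=(2,1); open=[(0,0) g=3 f=8, (0,4) g=1 f=8, (1,0) g=4 f=8, (1,2) g=2 f=6, (1,3) g=1 f=6, (2,0) g=5 f=8, (2,2) g=5 f=8, (3,1) g=5 f=6]; closed=[(0,1), (0,2), (0,3), (1,1), (2,1)]

step 1: expand (2,1) (f=6, h=2) → closed; open now [(0,0) g=3 f=8, (0,4) g=1 f=8, (1,0) g=4 f=8, (1,2) g=2 f=6, (1,3) g=1 f=6, (2,0) g=5 f=8, (2,2) g=5 f=8, (3,1) g=5 f=6]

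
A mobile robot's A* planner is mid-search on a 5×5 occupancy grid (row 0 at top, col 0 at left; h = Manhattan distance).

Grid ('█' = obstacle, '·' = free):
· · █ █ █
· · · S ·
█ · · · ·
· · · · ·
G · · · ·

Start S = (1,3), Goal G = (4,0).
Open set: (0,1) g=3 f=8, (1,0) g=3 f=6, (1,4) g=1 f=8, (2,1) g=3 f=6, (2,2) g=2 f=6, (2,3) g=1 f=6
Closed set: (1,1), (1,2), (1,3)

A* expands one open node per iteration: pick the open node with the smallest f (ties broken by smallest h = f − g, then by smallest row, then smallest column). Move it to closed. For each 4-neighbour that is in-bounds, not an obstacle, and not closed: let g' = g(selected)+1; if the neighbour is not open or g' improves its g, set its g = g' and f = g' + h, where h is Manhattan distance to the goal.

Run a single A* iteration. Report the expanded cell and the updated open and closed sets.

expanded=(1,0); open=[(0,0) g=4 f=8, (0,1) g=3 f=8, (1,4) g=1 f=8, (2,1) g=3 f=6, (2,2) g=2 f=6, (2,3) g=1 f=6]; closed=[(1,0), (1,1), (1,2), (1,3)]

step 1: expand (1,0) (f=6, h=3) → closed; open now [(0,0) g=4 f=8, (0,1) g=3 f=8, (1,4) g=1 f=8, (2,1) g=3 f=6, (2,2) g=2 f=6, (2,3) g=1 f=6]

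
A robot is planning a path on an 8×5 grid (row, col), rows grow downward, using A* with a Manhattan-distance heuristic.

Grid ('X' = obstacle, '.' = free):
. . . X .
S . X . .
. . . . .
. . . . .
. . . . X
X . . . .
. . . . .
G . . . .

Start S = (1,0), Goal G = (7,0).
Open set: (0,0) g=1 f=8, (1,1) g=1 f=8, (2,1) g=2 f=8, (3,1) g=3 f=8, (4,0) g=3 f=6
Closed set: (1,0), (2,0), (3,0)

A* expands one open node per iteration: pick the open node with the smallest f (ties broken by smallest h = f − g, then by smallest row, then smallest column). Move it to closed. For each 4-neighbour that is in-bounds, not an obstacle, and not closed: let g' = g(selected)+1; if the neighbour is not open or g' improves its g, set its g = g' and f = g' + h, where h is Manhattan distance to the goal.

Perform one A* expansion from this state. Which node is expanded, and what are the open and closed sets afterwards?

expanded=(4,0); open=[(0,0) g=1 f=8, (1,1) g=1 f=8, (2,1) g=2 f=8, (3,1) g=3 f=8, (4,1) g=4 f=8]; closed=[(1,0), (2,0), (3,0), (4,0)]

step 1: expand (4,0) (f=6, h=3) → closed; open now [(0,0) g=1 f=8, (1,1) g=1 f=8, (2,1) g=2 f=8, (3,1) g=3 f=8, (4,1) g=4 f=8]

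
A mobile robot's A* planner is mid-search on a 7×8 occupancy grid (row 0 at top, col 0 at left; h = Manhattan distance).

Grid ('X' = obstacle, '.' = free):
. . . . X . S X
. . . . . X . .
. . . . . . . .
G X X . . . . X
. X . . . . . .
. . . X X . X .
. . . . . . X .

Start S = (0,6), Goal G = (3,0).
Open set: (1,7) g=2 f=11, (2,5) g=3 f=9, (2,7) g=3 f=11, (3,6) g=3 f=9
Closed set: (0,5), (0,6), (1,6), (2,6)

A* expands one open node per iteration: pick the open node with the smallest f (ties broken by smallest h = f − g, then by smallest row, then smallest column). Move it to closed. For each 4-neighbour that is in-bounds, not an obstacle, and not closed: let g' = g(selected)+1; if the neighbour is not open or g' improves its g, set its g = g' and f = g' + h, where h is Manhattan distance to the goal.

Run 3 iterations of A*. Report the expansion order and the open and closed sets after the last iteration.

order=[(2,5) → (2,4) → (2,3)]; open=[(1,3) g=6 f=11, (1,4) g=5 f=11, (1,7) g=2 f=11, (2,2) g=6 f=9, (2,7) g=3 f=11, (3,3) g=6 f=9, (3,4) g=5 f=9, (3,5) g=4 f=9, (3,6) g=3 f=9]; closed=[(0,5), (0,6), (1,6), (2,3), (2,4), (2,5), (2,6)]

step 1: expand (2,5) (f=9, h=6) → closed; open now [(1,7) g=2 f=11, (2,4) g=4 f=9, (2,7) g=3 f=11, (3,5) g=4 f=9, (3,6) g=3 f=9]
step 2: expand (2,4) (f=9, h=5) → closed; open now [(1,4) g=5 f=11, (1,7) g=2 f=11, (2,3) g=5 f=9, (2,7) g=3 f=11, (3,4) g=5 f=9, (3,5) g=4 f=9, (3,6) g=3 f=9]
step 3: expand (2,3) (f=9, h=4) → closed; open now [(1,3) g=6 f=11, (1,4) g=5 f=11, (1,7) g=2 f=11, (2,2) g=6 f=9, (2,7) g=3 f=11, (3,3) g=6 f=9, (3,4) g=5 f=9, (3,5) g=4 f=9, (3,6) g=3 f=9]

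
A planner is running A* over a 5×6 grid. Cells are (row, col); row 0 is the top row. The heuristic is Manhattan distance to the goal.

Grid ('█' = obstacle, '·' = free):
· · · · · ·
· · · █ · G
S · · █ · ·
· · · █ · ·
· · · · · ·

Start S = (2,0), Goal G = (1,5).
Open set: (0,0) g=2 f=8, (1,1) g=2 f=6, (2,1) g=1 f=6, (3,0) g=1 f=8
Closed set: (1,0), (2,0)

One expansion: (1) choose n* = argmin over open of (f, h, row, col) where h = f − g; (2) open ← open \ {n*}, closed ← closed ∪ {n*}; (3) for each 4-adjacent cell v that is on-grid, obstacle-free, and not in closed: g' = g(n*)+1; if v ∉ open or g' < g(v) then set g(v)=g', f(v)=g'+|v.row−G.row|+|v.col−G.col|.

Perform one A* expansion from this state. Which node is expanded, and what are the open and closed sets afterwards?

expanded=(1,1); open=[(0,0) g=2 f=8, (0,1) g=3 f=8, (1,2) g=3 f=6, (2,1) g=1 f=6, (3,0) g=1 f=8]; closed=[(1,0), (1,1), (2,0)]

step 1: expand (1,1) (f=6, h=4) → closed; open now [(0,0) g=2 f=8, (0,1) g=3 f=8, (1,2) g=3 f=6, (2,1) g=1 f=6, (3,0) g=1 f=8]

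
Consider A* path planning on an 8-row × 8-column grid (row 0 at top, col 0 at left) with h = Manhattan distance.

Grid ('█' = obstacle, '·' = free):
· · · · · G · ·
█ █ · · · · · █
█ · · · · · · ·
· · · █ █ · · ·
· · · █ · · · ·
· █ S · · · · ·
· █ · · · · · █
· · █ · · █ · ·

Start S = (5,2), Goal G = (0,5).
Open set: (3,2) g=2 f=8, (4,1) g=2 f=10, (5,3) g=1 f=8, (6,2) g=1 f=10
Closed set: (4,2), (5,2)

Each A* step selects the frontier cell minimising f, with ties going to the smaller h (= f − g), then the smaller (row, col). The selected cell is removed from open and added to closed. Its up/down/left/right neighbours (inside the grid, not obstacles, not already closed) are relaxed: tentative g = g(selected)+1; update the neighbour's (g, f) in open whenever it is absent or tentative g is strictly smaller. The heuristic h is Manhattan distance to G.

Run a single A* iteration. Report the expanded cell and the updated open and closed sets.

expanded=(3,2); open=[(2,2) g=3 f=8, (3,1) g=3 f=10, (4,1) g=2 f=10, (5,3) g=1 f=8, (6,2) g=1 f=10]; closed=[(3,2), (4,2), (5,2)]

step 1: expand (3,2) (f=8, h=6) → closed; open now [(2,2) g=3 f=8, (3,1) g=3 f=10, (4,1) g=2 f=10, (5,3) g=1 f=8, (6,2) g=1 f=10]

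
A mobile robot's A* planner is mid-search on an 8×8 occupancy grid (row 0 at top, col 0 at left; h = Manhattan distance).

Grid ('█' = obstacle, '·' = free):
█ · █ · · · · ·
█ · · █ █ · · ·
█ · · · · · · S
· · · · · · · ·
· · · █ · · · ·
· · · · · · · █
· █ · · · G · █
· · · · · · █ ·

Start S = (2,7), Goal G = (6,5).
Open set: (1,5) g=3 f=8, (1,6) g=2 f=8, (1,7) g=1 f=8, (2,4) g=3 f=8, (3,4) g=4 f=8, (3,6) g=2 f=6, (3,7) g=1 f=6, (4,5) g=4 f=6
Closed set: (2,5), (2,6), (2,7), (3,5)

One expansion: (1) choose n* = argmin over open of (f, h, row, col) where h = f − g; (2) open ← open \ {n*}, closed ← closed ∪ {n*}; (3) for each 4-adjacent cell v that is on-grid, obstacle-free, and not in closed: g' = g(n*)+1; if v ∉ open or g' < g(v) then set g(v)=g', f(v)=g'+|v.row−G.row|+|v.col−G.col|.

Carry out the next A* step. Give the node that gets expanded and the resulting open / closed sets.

step 1: expand (4,5) (f=6, h=2) → closed; open now [(1,5) g=3 f=8, (1,6) g=2 f=8, (1,7) g=1 f=8, (2,4) g=3 f=8, (3,4) g=4 f=8, (3,6) g=2 f=6, (3,7) g=1 f=6, (4,4) g=5 f=8, (4,6) g=5 f=8, (5,5) g=5 f=6]

expanded=(4,5); open=[(1,5) g=3 f=8, (1,6) g=2 f=8, (1,7) g=1 f=8, (2,4) g=3 f=8, (3,4) g=4 f=8, (3,6) g=2 f=6, (3,7) g=1 f=6, (4,4) g=5 f=8, (4,6) g=5 f=8, (5,5) g=5 f=6]; closed=[(2,5), (2,6), (2,7), (3,5), (4,5)]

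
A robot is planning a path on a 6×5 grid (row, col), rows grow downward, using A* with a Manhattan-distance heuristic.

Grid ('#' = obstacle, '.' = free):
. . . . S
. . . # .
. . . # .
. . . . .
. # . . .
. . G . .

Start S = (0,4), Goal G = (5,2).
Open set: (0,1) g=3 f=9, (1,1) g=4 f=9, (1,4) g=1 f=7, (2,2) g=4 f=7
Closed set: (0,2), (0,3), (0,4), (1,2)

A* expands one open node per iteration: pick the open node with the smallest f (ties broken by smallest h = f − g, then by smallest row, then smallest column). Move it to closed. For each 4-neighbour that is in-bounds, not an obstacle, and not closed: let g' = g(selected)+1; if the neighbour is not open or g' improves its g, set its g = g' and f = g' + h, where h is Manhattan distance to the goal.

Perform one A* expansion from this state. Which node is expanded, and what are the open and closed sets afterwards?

step 1: expand (2,2) (f=7, h=3) → closed; open now [(0,1) g=3 f=9, (1,1) g=4 f=9, (1,4) g=1 f=7, (2,1) g=5 f=9, (3,2) g=5 f=7]

expanded=(2,2); open=[(0,1) g=3 f=9, (1,1) g=4 f=9, (1,4) g=1 f=7, (2,1) g=5 f=9, (3,2) g=5 f=7]; closed=[(0,2), (0,3), (0,4), (1,2), (2,2)]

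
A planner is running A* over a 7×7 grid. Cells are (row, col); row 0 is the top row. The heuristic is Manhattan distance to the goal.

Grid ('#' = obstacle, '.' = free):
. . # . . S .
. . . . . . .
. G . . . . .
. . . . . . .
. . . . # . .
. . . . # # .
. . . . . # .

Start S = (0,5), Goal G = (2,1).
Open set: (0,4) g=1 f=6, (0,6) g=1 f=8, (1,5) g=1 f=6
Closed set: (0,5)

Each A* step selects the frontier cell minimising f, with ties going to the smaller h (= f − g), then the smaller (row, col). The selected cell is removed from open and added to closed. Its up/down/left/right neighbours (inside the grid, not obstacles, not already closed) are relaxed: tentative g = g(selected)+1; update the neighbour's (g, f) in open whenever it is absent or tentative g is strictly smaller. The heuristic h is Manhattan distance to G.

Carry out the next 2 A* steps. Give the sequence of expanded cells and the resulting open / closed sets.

order=[(0,4) → (0,3)]; open=[(0,6) g=1 f=8, (1,3) g=3 f=6, (1,4) g=2 f=6, (1,5) g=1 f=6]; closed=[(0,3), (0,4), (0,5)]

step 1: expand (0,4) (f=6, h=5) → closed; open now [(0,3) g=2 f=6, (0,6) g=1 f=8, (1,4) g=2 f=6, (1,5) g=1 f=6]
step 2: expand (0,3) (f=6, h=4) → closed; open now [(0,6) g=1 f=8, (1,3) g=3 f=6, (1,4) g=2 f=6, (1,5) g=1 f=6]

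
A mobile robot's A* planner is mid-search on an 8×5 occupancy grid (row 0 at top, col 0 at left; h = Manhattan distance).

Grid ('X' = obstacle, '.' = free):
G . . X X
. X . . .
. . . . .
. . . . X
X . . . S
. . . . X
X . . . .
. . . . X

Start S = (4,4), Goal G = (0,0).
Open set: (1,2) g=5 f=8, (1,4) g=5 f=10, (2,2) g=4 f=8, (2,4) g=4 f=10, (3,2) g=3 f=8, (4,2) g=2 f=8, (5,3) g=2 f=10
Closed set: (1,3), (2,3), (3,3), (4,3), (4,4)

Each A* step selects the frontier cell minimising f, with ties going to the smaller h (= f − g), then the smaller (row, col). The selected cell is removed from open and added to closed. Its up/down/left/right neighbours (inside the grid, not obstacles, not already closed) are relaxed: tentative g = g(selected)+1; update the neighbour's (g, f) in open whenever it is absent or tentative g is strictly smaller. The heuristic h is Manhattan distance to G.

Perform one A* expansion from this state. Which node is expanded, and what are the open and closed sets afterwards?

step 1: expand (1,2) (f=8, h=3) → closed; open now [(0,2) g=6 f=8, (1,4) g=5 f=10, (2,2) g=4 f=8, (2,4) g=4 f=10, (3,2) g=3 f=8, (4,2) g=2 f=8, (5,3) g=2 f=10]

expanded=(1,2); open=[(0,2) g=6 f=8, (1,4) g=5 f=10, (2,2) g=4 f=8, (2,4) g=4 f=10, (3,2) g=3 f=8, (4,2) g=2 f=8, (5,3) g=2 f=10]; closed=[(1,2), (1,3), (2,3), (3,3), (4,3), (4,4)]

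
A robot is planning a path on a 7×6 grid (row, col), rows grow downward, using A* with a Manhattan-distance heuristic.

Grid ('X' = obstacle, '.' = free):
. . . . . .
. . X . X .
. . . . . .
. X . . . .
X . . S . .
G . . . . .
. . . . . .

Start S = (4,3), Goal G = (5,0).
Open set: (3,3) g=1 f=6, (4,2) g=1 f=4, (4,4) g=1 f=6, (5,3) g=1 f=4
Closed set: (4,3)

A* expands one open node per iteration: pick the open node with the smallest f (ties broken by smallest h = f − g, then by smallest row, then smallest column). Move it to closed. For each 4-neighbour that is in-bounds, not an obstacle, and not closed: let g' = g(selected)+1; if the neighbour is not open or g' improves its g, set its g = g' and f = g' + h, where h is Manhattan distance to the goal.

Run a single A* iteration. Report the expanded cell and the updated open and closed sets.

step 1: expand (4,2) (f=4, h=3) → closed; open now [(3,2) g=2 f=6, (3,3) g=1 f=6, (4,1) g=2 f=4, (4,4) g=1 f=6, (5,2) g=2 f=4, (5,3) g=1 f=4]

expanded=(4,2); open=[(3,2) g=2 f=6, (3,3) g=1 f=6, (4,1) g=2 f=4, (4,4) g=1 f=6, (5,2) g=2 f=4, (5,3) g=1 f=4]; closed=[(4,2), (4,3)]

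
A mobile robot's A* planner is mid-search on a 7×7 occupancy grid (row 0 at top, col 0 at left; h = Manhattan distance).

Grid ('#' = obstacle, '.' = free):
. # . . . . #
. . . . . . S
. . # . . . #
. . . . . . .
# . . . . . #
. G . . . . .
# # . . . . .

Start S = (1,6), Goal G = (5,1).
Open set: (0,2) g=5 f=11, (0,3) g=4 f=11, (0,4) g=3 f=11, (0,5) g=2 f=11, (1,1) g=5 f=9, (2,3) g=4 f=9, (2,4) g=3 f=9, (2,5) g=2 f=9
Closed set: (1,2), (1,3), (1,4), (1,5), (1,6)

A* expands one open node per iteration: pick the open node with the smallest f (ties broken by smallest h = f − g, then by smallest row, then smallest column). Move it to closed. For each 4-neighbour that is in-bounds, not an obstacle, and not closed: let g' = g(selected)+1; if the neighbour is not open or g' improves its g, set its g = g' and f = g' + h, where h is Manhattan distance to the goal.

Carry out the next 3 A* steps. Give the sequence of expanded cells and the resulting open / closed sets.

order=[(1,1) → (2,1) → (3,1)]; open=[(0,2) g=5 f=11, (0,3) g=4 f=11, (0,4) g=3 f=11, (0,5) g=2 f=11, (1,0) g=6 f=11, (2,0) g=7 f=11, (2,3) g=4 f=9, (2,4) g=3 f=9, (2,5) g=2 f=9, (3,0) g=8 f=11, (3,2) g=8 f=11, (4,1) g=8 f=9]; closed=[(1,1), (1,2), (1,3), (1,4), (1,5), (1,6), (2,1), (3,1)]

step 1: expand (1,1) (f=9, h=4) → closed; open now [(0,2) g=5 f=11, (0,3) g=4 f=11, (0,4) g=3 f=11, (0,5) g=2 f=11, (1,0) g=6 f=11, (2,1) g=6 f=9, (2,3) g=4 f=9, (2,4) g=3 f=9, (2,5) g=2 f=9]
step 2: expand (2,1) (f=9, h=3) → closed; open now [(0,2) g=5 f=11, (0,3) g=4 f=11, (0,4) g=3 f=11, (0,5) g=2 f=11, (1,0) g=6 f=11, (2,0) g=7 f=11, (2,3) g=4 f=9, (2,4) g=3 f=9, (2,5) g=2 f=9, (3,1) g=7 f=9]
step 3: expand (3,1) (f=9, h=2) → closed; open now [(0,2) g=5 f=11, (0,3) g=4 f=11, (0,4) g=3 f=11, (0,5) g=2 f=11, (1,0) g=6 f=11, (2,0) g=7 f=11, (2,3) g=4 f=9, (2,4) g=3 f=9, (2,5) g=2 f=9, (3,0) g=8 f=11, (3,2) g=8 f=11, (4,1) g=8 f=9]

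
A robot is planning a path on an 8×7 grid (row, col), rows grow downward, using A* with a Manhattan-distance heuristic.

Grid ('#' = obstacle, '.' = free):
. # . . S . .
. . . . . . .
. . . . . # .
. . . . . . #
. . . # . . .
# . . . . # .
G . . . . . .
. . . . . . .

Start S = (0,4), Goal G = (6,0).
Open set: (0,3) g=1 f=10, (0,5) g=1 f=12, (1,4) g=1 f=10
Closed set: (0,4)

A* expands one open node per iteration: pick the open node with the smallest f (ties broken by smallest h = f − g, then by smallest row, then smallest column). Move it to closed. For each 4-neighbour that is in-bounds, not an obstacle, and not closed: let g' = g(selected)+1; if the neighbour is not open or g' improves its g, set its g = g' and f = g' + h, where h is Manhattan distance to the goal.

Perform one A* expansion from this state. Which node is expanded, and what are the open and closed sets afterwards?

step 1: expand (0,3) (f=10, h=9) → closed; open now [(0,2) g=2 f=10, (0,5) g=1 f=12, (1,3) g=2 f=10, (1,4) g=1 f=10]

expanded=(0,3); open=[(0,2) g=2 f=10, (0,5) g=1 f=12, (1,3) g=2 f=10, (1,4) g=1 f=10]; closed=[(0,3), (0,4)]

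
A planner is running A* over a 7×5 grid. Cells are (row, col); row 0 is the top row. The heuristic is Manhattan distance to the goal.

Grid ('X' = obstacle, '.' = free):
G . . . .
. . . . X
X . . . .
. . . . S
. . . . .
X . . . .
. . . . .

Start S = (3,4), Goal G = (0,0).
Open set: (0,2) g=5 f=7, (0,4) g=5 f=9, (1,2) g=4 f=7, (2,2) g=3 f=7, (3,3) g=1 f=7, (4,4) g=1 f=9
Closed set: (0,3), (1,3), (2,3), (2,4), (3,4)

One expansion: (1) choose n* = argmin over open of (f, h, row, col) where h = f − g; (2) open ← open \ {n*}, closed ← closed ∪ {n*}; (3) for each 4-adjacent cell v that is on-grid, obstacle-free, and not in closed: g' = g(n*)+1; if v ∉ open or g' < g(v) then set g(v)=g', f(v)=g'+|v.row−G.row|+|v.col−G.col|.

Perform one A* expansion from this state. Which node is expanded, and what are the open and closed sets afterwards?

step 1: expand (0,2) (f=7, h=2) → closed; open now [(0,1) g=6 f=7, (0,4) g=5 f=9, (1,2) g=4 f=7, (2,2) g=3 f=7, (3,3) g=1 f=7, (4,4) g=1 f=9]

expanded=(0,2); open=[(0,1) g=6 f=7, (0,4) g=5 f=9, (1,2) g=4 f=7, (2,2) g=3 f=7, (3,3) g=1 f=7, (4,4) g=1 f=9]; closed=[(0,2), (0,3), (1,3), (2,3), (2,4), (3,4)]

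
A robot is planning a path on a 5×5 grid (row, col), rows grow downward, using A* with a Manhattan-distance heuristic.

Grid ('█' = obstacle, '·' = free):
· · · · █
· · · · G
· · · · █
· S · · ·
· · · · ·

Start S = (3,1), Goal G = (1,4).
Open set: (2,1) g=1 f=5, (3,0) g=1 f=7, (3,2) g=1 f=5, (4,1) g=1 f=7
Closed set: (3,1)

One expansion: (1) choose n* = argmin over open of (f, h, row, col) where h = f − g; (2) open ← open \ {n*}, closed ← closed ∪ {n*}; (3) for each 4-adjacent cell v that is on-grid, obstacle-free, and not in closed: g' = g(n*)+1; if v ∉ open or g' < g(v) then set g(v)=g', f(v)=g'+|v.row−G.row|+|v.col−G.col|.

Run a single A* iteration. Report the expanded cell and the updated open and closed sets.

expanded=(2,1); open=[(1,1) g=2 f=5, (2,0) g=2 f=7, (2,2) g=2 f=5, (3,0) g=1 f=7, (3,2) g=1 f=5, (4,1) g=1 f=7]; closed=[(2,1), (3,1)]

step 1: expand (2,1) (f=5, h=4) → closed; open now [(1,1) g=2 f=5, (2,0) g=2 f=7, (2,2) g=2 f=5, (3,0) g=1 f=7, (3,2) g=1 f=5, (4,1) g=1 f=7]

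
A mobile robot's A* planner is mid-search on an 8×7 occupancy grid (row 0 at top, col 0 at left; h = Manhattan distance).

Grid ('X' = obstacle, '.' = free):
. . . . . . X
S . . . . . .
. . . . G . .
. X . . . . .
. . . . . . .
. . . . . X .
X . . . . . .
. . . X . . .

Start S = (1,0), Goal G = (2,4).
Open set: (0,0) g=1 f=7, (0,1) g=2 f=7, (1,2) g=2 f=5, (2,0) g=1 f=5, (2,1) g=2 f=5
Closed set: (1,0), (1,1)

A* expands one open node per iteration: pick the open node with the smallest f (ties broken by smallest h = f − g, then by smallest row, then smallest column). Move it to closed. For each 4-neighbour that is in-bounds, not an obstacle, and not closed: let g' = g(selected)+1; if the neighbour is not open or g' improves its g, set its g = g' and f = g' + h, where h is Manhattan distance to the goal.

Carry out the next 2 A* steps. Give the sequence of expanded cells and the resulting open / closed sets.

order=[(1,2) → (1,3)]; open=[(0,0) g=1 f=7, (0,1) g=2 f=7, (0,2) g=3 f=7, (0,3) g=4 f=7, (1,4) g=4 f=5, (2,0) g=1 f=5, (2,1) g=2 f=5, (2,2) g=3 f=5, (2,3) g=4 f=5]; closed=[(1,0), (1,1), (1,2), (1,3)]

step 1: expand (1,2) (f=5, h=3) → closed; open now [(0,0) g=1 f=7, (0,1) g=2 f=7, (0,2) g=3 f=7, (1,3) g=3 f=5, (2,0) g=1 f=5, (2,1) g=2 f=5, (2,2) g=3 f=5]
step 2: expand (1,3) (f=5, h=2) → closed; open now [(0,0) g=1 f=7, (0,1) g=2 f=7, (0,2) g=3 f=7, (0,3) g=4 f=7, (1,4) g=4 f=5, (2,0) g=1 f=5, (2,1) g=2 f=5, (2,2) g=3 f=5, (2,3) g=4 f=5]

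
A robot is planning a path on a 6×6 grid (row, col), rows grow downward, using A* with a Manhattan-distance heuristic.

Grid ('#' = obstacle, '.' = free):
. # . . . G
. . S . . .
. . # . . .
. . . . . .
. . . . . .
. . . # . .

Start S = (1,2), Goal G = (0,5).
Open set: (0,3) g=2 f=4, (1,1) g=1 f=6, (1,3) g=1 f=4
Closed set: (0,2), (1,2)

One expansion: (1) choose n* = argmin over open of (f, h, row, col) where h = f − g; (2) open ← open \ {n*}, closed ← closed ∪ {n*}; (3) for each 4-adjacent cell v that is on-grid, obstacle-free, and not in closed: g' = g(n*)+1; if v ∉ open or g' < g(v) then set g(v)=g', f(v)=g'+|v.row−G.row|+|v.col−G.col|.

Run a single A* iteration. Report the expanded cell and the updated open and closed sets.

step 1: expand (0,3) (f=4, h=2) → closed; open now [(0,4) g=3 f=4, (1,1) g=1 f=6, (1,3) g=1 f=4]

expanded=(0,3); open=[(0,4) g=3 f=4, (1,1) g=1 f=6, (1,3) g=1 f=4]; closed=[(0,2), (0,3), (1,2)]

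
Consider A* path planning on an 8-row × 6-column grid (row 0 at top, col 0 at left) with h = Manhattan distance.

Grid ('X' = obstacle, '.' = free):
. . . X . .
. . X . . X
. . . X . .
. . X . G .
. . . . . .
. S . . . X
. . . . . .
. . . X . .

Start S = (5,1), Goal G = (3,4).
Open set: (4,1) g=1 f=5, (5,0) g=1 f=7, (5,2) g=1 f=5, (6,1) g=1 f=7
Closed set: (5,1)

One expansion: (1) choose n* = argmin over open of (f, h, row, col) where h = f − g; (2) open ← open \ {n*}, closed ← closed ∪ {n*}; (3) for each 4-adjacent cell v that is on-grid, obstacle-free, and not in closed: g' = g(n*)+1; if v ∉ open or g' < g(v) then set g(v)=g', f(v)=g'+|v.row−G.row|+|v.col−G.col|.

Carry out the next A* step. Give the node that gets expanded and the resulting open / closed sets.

step 1: expand (4,1) (f=5, h=4) → closed; open now [(3,1) g=2 f=5, (4,0) g=2 f=7, (4,2) g=2 f=5, (5,0) g=1 f=7, (5,2) g=1 f=5, (6,1) g=1 f=7]

expanded=(4,1); open=[(3,1) g=2 f=5, (4,0) g=2 f=7, (4,2) g=2 f=5, (5,0) g=1 f=7, (5,2) g=1 f=5, (6,1) g=1 f=7]; closed=[(4,1), (5,1)]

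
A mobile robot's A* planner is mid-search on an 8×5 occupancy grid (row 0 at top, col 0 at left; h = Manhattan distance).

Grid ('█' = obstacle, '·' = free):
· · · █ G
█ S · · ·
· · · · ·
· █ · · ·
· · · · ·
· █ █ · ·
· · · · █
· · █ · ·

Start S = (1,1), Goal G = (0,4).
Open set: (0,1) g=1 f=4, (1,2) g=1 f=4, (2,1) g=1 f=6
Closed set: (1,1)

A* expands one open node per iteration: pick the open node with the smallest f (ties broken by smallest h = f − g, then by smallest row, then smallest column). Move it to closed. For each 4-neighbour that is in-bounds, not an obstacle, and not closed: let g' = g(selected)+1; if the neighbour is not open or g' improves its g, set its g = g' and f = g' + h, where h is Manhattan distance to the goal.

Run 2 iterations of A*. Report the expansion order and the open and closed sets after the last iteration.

step 1: expand (0,1) (f=4, h=3) → closed; open now [(0,0) g=2 f=6, (0,2) g=2 f=4, (1,2) g=1 f=4, (2,1) g=1 f=6]
step 2: expand (0,2) (f=4, h=2) → closed; open now [(0,0) g=2 f=6, (1,2) g=1 f=4, (2,1) g=1 f=6]

order=[(0,1) → (0,2)]; open=[(0,0) g=2 f=6, (1,2) g=1 f=4, (2,1) g=1 f=6]; closed=[(0,1), (0,2), (1,1)]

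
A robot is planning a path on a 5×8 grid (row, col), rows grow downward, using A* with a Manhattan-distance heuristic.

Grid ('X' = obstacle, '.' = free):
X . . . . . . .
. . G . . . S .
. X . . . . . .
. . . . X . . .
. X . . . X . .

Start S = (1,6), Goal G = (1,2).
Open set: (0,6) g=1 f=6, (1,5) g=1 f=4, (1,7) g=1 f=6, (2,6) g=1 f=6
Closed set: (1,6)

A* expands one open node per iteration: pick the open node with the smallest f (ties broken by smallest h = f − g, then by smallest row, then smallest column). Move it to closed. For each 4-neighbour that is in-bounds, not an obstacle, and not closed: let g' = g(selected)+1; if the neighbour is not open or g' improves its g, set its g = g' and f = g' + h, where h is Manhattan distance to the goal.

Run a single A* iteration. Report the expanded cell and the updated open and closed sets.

expanded=(1,5); open=[(0,5) g=2 f=6, (0,6) g=1 f=6, (1,4) g=2 f=4, (1,7) g=1 f=6, (2,5) g=2 f=6, (2,6) g=1 f=6]; closed=[(1,5), (1,6)]

step 1: expand (1,5) (f=4, h=3) → closed; open now [(0,5) g=2 f=6, (0,6) g=1 f=6, (1,4) g=2 f=4, (1,7) g=1 f=6, (2,5) g=2 f=6, (2,6) g=1 f=6]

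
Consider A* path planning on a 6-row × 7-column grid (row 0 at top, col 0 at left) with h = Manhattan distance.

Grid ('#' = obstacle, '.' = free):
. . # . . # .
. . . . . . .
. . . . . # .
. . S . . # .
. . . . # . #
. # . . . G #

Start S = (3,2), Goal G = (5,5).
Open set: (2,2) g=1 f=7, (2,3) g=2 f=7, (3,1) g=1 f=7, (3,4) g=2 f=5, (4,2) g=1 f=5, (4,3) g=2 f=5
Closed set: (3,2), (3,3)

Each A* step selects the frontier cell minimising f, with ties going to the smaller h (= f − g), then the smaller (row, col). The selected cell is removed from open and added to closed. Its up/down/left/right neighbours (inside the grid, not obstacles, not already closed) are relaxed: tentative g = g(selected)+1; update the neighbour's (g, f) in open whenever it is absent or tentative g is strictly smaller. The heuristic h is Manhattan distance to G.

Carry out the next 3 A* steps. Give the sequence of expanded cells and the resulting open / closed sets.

step 1: expand (3,4) (f=5, h=3) → closed; open now [(2,2) g=1 f=7, (2,3) g=2 f=7, (2,4) g=3 f=7, (3,1) g=1 f=7, (4,2) g=1 f=5, (4,3) g=2 f=5]
step 2: expand (4,3) (f=5, h=3) → closed; open now [(2,2) g=1 f=7, (2,3) g=2 f=7, (2,4) g=3 f=7, (3,1) g=1 f=7, (4,2) g=1 f=5, (5,3) g=3 f=5]
step 3: expand (5,3) (f=5, h=2) → closed; open now [(2,2) g=1 f=7, (2,3) g=2 f=7, (2,4) g=3 f=7, (3,1) g=1 f=7, (4,2) g=1 f=5, (5,2) g=4 f=7, (5,4) g=4 f=5]

order=[(3,4) → (4,3) → (5,3)]; open=[(2,2) g=1 f=7, (2,3) g=2 f=7, (2,4) g=3 f=7, (3,1) g=1 f=7, (4,2) g=1 f=5, (5,2) g=4 f=7, (5,4) g=4 f=5]; closed=[(3,2), (3,3), (3,4), (4,3), (5,3)]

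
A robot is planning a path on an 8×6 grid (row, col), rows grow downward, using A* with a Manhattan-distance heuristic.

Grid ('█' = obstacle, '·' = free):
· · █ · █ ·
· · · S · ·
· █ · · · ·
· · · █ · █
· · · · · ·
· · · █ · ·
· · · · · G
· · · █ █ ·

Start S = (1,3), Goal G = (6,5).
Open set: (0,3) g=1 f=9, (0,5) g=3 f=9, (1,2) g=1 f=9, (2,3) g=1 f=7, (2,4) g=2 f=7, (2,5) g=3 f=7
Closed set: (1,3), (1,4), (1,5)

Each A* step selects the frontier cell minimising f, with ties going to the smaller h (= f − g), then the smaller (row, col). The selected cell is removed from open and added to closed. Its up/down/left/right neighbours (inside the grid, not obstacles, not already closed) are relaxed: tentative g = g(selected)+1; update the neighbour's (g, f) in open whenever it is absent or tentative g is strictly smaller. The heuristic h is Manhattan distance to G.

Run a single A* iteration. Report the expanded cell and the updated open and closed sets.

step 1: expand (2,5) (f=7, h=4) → closed; open now [(0,3) g=1 f=9, (0,5) g=3 f=9, (1,2) g=1 f=9, (2,3) g=1 f=7, (2,4) g=2 f=7]

expanded=(2,5); open=[(0,3) g=1 f=9, (0,5) g=3 f=9, (1,2) g=1 f=9, (2,3) g=1 f=7, (2,4) g=2 f=7]; closed=[(1,3), (1,4), (1,5), (2,5)]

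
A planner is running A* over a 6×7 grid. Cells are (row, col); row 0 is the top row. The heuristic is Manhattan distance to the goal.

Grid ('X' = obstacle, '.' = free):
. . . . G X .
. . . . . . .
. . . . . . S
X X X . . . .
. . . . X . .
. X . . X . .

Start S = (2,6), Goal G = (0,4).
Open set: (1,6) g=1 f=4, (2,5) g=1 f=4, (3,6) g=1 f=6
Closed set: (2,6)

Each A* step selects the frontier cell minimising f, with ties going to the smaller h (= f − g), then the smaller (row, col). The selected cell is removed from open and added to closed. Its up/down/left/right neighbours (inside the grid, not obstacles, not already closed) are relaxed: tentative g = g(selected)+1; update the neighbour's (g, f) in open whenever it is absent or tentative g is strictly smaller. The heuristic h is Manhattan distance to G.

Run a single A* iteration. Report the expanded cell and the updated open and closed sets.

expanded=(1,6); open=[(0,6) g=2 f=4, (1,5) g=2 f=4, (2,5) g=1 f=4, (3,6) g=1 f=6]; closed=[(1,6), (2,6)]

step 1: expand (1,6) (f=4, h=3) → closed; open now [(0,6) g=2 f=4, (1,5) g=2 f=4, (2,5) g=1 f=4, (3,6) g=1 f=6]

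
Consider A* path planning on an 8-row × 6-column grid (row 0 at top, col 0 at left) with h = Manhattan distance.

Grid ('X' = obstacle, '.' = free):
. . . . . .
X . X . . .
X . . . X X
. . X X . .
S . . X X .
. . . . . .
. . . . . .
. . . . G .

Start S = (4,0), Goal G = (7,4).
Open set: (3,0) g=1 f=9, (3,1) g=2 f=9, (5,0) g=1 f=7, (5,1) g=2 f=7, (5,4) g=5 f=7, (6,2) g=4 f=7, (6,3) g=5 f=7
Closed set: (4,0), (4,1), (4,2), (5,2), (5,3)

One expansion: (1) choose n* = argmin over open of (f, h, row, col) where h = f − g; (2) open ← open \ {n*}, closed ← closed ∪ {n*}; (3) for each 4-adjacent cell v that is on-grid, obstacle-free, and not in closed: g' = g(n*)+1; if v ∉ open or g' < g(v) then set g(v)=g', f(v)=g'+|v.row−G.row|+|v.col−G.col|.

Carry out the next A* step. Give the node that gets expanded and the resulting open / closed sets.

expanded=(5,4); open=[(3,0) g=1 f=9, (3,1) g=2 f=9, (5,0) g=1 f=7, (5,1) g=2 f=7, (5,5) g=6 f=9, (6,2) g=4 f=7, (6,3) g=5 f=7, (6,4) g=6 f=7]; closed=[(4,0), (4,1), (4,2), (5,2), (5,3), (5,4)]

step 1: expand (5,4) (f=7, h=2) → closed; open now [(3,0) g=1 f=9, (3,1) g=2 f=9, (5,0) g=1 f=7, (5,1) g=2 f=7, (5,5) g=6 f=9, (6,2) g=4 f=7, (6,3) g=5 f=7, (6,4) g=6 f=7]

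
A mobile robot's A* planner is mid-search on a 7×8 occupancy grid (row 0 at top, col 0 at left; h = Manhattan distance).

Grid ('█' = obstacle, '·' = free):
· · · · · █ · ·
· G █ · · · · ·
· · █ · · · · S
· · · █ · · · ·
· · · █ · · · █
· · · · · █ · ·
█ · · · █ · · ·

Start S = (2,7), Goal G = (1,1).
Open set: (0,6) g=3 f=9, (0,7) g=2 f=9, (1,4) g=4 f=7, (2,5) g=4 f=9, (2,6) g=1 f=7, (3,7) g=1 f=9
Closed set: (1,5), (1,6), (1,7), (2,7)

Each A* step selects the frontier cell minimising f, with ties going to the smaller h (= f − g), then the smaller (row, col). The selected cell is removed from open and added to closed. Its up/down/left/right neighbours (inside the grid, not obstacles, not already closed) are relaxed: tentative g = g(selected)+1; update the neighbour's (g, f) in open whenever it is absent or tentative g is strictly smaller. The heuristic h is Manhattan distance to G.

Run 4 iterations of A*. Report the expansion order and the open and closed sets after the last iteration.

order=[(1,4) → (1,3) → (2,6) → (2,5)]; open=[(0,3) g=6 f=9, (0,4) g=5 f=9, (0,6) g=3 f=9, (0,7) g=2 f=9, (2,3) g=6 f=9, (2,4) g=3 f=7, (3,5) g=3 f=9, (3,6) g=2 f=9, (3,7) g=1 f=9]; closed=[(1,3), (1,4), (1,5), (1,6), (1,7), (2,5), (2,6), (2,7)]

step 1: expand (1,4) (f=7, h=3) → closed; open now [(0,4) g=5 f=9, (0,6) g=3 f=9, (0,7) g=2 f=9, (1,3) g=5 f=7, (2,4) g=5 f=9, (2,5) g=4 f=9, (2,6) g=1 f=7, (3,7) g=1 f=9]
step 2: expand (1,3) (f=7, h=2) → closed; open now [(0,3) g=6 f=9, (0,4) g=5 f=9, (0,6) g=3 f=9, (0,7) g=2 f=9, (2,3) g=6 f=9, (2,4) g=5 f=9, (2,5) g=4 f=9, (2,6) g=1 f=7, (3,7) g=1 f=9]
step 3: expand (2,6) (f=7, h=6) → closed; open now [(0,3) g=6 f=9, (0,4) g=5 f=9, (0,6) g=3 f=9, (0,7) g=2 f=9, (2,3) g=6 f=9, (2,4) g=5 f=9, (2,5) g=2 f=7, (3,6) g=2 f=9, (3,7) g=1 f=9]
step 4: expand (2,5) (f=7, h=5) → closed; open now [(0,3) g=6 f=9, (0,4) g=5 f=9, (0,6) g=3 f=9, (0,7) g=2 f=9, (2,3) g=6 f=9, (2,4) g=3 f=7, (3,5) g=3 f=9, (3,6) g=2 f=9, (3,7) g=1 f=9]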